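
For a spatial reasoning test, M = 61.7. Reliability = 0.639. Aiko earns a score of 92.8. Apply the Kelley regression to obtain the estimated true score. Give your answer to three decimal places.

T̂ = ρX + (1 − ρ)μ
  = 0.639 × 92.8 + 0.361 × 61.7
  = 59.2992 + 22.2737
  = 81.5729
  ≈ 81.573

81.573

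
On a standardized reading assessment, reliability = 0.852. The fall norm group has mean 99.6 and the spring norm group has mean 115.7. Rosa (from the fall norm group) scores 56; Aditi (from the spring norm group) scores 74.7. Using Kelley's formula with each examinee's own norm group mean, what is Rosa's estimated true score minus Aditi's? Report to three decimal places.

-18.315

T̂_Rosa = 0.852(56) + 0.148(99.6) = 62.45280
T̂_Aditi = 0.852(74.7) + 0.148(115.7) = 80.76800
Difference = 62.45280 − 80.76800 = -18.31520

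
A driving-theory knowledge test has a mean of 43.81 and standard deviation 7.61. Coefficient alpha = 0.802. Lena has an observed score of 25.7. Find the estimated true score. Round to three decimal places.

T̂ = 0.802(25.7) + 0.198(43.81) = 20.6114 + 8.67438 = 29.2858 → 29.286

29.286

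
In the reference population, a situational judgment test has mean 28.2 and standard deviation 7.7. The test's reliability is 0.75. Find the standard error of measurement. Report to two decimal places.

3.85

SEM = SD · √(1 − ρ) = 7.7 × √0.25 = 7.7 × 0.5000 = 3.850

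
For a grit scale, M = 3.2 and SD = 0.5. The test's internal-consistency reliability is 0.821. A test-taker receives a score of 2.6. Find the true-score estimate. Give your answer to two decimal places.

2.71

T̂ = ρX + (1 − ρ)μ
  = 0.821 × 2.6 + 0.179 × 3.2
  = 2.1346 + 0.5728
  = 2.707
  ≈ 2.71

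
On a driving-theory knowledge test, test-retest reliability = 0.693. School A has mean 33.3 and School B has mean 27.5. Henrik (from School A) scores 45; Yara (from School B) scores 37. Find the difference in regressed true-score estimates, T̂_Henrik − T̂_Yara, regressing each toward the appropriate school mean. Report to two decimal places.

7.32

T̂_Henrik = 0.693(45) + 0.307(33.3) = 41.4081
T̂_Yara = 0.693(37) + 0.307(27.5) = 34.0835
Difference = 41.4081 − 34.0835 = 7.3246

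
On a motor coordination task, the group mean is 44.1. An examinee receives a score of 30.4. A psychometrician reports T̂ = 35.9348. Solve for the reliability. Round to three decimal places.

T̂ = ρX + (1 − ρ)μ  ⇒  T̂ − μ = ρ(X − μ)
ρ = (T̂ − μ)/(X − μ) = (35.9348 − 44.1) / (30.4 − 44.1) = -8.1652 / -13.7 = 0.59600

0.596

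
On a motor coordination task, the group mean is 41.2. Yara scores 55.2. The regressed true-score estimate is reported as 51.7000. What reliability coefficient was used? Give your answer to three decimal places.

T̂ = ρX + (1 − ρ)μ  ⇒  T̂ − μ = ρ(X − μ)
ρ = (T̂ − μ)/(X − μ) = (51.7000 − 41.2) / (55.2 − 41.2) = 10.5000 / 14.0 = 0.75000

0.750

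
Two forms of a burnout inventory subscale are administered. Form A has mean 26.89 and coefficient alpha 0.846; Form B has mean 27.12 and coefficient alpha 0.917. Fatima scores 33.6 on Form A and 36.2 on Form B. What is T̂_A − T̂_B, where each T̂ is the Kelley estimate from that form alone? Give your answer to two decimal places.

T̂_A = 0.846(33.6) + 0.154(26.89) = 32.5667
T̂_B = 0.917(36.2) + 0.083(27.12) = 35.4464
T̂_A − T̂_B = -2.8797

-2.88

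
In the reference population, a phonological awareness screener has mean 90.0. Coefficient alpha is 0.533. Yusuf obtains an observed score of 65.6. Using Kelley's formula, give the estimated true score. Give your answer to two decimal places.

76.99

Weight the observed score by reliability and the mean by (1 − reliability): T̂ = 0.533·65.6 + 0.467·90.0 = 34.9648 + 42.0300 = 76.995.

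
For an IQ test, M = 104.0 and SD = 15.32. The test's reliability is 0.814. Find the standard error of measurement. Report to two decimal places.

SEM = SD · √(1 − ρ) = 15.32 × √0.186 = 15.32 × 0.4313 = 6.607

6.61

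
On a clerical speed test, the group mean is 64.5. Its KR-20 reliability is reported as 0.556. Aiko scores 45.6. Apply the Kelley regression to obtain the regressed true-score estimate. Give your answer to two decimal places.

Regress the observed score toward the mean by the unreliability: T̂ = 0.556·45.6 + 0.444·64.5 = 25.3536 + 28.6380 = 53.992.

53.99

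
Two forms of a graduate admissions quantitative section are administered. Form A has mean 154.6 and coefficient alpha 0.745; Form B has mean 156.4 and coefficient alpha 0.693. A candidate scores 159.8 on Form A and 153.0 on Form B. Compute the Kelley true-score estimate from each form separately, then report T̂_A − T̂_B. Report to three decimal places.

T̂_A = 0.745(159.8) + 0.255(154.6) = 158.47400
T̂_B = 0.693(153.0) + 0.307(156.4) = 154.04380
T̂_A − T̂_B = 4.43020

4.430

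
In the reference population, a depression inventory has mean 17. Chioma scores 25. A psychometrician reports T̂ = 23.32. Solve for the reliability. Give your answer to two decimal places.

0.79

T̂ = ρX + (1 − ρ)μ  ⇒  T̂ − μ = ρ(X − μ)
ρ = (T̂ − μ)/(X − μ) = (23.32 − 17) / (25 − 17) = 6.32 / 8.0 = 0.7900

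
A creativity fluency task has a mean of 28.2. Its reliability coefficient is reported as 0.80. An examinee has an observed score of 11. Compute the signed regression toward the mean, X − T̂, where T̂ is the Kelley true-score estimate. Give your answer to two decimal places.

-3.44

T̂ = 0.80(11) + 0.20(28.2) = 8.80 + 5.640 = 14.4400 → 14.440
X − T̂ = 11 − 14.440 = -3.440 → -3.44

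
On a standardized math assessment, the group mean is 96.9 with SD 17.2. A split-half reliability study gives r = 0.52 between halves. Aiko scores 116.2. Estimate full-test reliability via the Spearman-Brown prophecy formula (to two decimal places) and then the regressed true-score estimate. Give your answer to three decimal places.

110.024

Spearman-Brown: ρ = 2r/(1 + r) = 2(0.52)/(1 + 0.52) = 1.040/1.52 = 0.6842 → 0.68
T̂ = ρX + (1 − ρ)μ
  = 0.68 × 116.2 + 0.32 × 96.9
  = 79.016 + 31.008
  = 110.0240
  ≈ 110.024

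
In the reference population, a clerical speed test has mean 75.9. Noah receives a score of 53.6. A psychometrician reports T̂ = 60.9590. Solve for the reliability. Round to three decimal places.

T̂ = ρX + (1 − ρ)μ  ⇒  T̂ − μ = ρ(X − μ)
ρ = (T̂ − μ)/(X − μ) = (60.9590 − 75.9) / (53.6 − 75.9) = -14.9410 / -22.3 = 0.67000

0.670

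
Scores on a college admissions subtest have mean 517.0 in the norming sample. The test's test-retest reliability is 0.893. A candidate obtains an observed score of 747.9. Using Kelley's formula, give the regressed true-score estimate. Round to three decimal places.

Kelley's formula gives T̂ = 0.893·747.9 + 0.107·517.0 = 667.8747 + 55.3190 = 723.1937.

723.194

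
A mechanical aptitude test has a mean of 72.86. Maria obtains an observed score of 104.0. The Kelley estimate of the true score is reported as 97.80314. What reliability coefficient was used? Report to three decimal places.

T̂ = ρX + (1 − ρ)μ  ⇒  T̂ − μ = ρ(X − μ)
ρ = (T̂ − μ)/(X − μ) = (97.80314 − 72.86) / (104.0 − 72.86) = 24.94314 / 31.14 = 0.80100

0.801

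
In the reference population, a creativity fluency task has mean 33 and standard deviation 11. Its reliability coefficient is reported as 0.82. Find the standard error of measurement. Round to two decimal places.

SEM = SD · √(1 − ρ) = 11 × √0.18 = 11 × 0.4243 = 4.667

4.67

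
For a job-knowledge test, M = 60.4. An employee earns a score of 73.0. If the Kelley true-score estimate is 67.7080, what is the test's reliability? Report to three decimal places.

0.580

T̂ = ρX + (1 − ρ)μ  ⇒  T̂ − μ = ρ(X − μ)
ρ = (T̂ − μ)/(X − μ) = (67.7080 − 60.4) / (73.0 − 60.4) = 7.3080 / 12.6 = 0.58000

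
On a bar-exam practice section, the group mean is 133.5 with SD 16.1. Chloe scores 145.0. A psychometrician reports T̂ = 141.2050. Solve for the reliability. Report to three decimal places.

T̂ = ρX + (1 − ρ)μ  ⇒  T̂ − μ = ρ(X − μ)
ρ = (T̂ − μ)/(X − μ) = (141.2050 − 133.5) / (145.0 − 133.5) = 7.7050 / 11.5 = 0.67000

0.670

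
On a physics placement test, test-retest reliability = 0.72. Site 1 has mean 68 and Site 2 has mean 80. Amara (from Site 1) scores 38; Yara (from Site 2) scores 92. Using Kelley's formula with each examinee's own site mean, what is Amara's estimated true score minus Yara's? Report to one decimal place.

T̂_Amara = 0.72(38) + 0.28(68) = 46.400
T̂_Yara = 0.72(92) + 0.28(80) = 88.640
Difference = 46.400 − 88.640 = -42.240

-42.2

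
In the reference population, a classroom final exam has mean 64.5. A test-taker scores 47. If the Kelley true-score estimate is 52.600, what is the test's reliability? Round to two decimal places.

T̂ = ρX + (1 − ρ)μ  ⇒  T̂ − μ = ρ(X − μ)
ρ = (T̂ − μ)/(X − μ) = (52.600 − 64.5) / (47 − 64.5) = -11.900 / -17.5 = 0.6800

0.68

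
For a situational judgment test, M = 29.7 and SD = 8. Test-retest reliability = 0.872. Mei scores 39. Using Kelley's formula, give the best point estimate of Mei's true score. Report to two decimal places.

37.81

T̂ = 0.872(39) + 0.128(29.7) = 34.008 + 3.8016 = 37.810 → 37.81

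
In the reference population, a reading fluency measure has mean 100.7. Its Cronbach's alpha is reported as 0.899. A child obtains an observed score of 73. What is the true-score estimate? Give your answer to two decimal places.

Kelley's formula gives T̂ = 0.899·73 + 0.101·100.7 = 65.627 + 10.1707 = 75.798.

75.80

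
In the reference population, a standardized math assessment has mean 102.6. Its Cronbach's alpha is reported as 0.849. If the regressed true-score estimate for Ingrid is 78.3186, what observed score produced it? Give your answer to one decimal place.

T̂ = ρX + (1 − ρ)μ  ⇒  X = (T̂ − (1 − ρ)μ) / ρ
X = (78.3186 − 0.151 × 102.6) / 0.849 = (78.3186 − 15.4926) / 0.849 = 62.8260 / 0.849 = 74.000

74.0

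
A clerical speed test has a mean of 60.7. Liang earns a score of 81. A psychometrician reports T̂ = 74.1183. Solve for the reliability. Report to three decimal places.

0.661

T̂ = ρX + (1 − ρ)μ  ⇒  T̂ − μ = ρ(X − μ)
ρ = (T̂ − μ)/(X − μ) = (74.1183 − 60.7) / (81 − 60.7) = 13.4183 / 20.3 = 0.66100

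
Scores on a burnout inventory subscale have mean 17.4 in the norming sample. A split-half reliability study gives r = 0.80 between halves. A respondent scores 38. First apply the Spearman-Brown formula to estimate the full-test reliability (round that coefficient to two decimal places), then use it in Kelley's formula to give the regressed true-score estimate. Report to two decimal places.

35.73

Spearman-Brown: ρ = 2r/(1 + r) = 2(0.80)/(1 + 0.80) = 1.600/1.80 = 0.8889 → 0.89
Kelley's formula gives T̂ = 0.89·38 + 0.11·17.4 = 33.82 + 1.914 = 35.734.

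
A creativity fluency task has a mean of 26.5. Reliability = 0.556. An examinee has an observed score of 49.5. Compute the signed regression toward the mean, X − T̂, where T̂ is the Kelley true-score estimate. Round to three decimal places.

T̂ = 0.556(49.5) + 0.444(26.5) = 27.5220 + 11.7660 = 39.28800 → 39.2880
X − T̂ = 49.5 − 39.2880 = 10.2120 → 10.212

10.212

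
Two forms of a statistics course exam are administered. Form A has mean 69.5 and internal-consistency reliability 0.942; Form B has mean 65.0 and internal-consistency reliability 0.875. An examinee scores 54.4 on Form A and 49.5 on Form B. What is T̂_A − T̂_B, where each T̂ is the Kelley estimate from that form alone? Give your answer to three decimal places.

3.838

T̂_A = 0.942(54.4) + 0.058(69.5) = 55.27580
T̂_B = 0.875(49.5) + 0.125(65.0) = 51.43750
T̂_A − T̂_B = 3.83830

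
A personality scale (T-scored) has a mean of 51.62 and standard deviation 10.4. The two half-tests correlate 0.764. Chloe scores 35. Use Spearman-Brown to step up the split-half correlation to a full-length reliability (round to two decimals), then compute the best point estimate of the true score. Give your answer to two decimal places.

Spearman-Brown: ρ = 2r/(1 + r) = 2(0.764)/(1 + 0.764) = 1.5280/1.764 = 0.8662 → 0.87
Regress the observed score toward the mean by the unreliability: T̂ = 0.87·35 + 0.13·51.62 = 30.45 + 6.7106 = 37.161.

37.16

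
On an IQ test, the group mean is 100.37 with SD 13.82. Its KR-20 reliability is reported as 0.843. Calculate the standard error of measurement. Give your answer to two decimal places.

SEM = SD · √(1 − ρ) = 13.82 × √0.157 = 13.82 × 0.3962 = 5.476

5.48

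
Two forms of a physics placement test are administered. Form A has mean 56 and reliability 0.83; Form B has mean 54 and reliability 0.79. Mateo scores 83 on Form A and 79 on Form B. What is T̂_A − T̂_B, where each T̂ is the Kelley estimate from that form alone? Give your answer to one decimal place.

4.7

T̂_A = 0.83(83) + 0.17(56) = 78.410
T̂_B = 0.79(79) + 0.21(54) = 73.750
T̂_A − T̂_B = 4.660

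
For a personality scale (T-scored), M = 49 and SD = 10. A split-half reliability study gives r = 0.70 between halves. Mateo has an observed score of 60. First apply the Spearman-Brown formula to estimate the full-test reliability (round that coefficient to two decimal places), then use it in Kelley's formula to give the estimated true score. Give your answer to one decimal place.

Spearman-Brown: ρ = 2r/(1 + r) = 2(0.70)/(1 + 0.70) = 1.400/1.70 = 0.8235 → 0.82
T̂ = ρX + (1 − ρ)μ
  = 0.82 × 60 + 0.18 × 49
  = 49.20 + 8.82
  = 58.02
  ≈ 58.0

58.0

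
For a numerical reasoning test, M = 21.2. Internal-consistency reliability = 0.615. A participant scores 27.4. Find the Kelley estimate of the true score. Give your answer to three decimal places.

T̂ = 0.615(27.4) + 0.385(21.2) = 16.8510 + 8.1620 = 25.0130 → 25.013

25.013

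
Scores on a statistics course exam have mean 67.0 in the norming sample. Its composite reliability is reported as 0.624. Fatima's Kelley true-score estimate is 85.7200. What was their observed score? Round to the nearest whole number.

T̂ = ρX + (1 − ρ)μ  ⇒  X = (T̂ − (1 − ρ)μ) / ρ
X = (85.7200 − 0.376 × 67.0) / 0.624 = (85.7200 − 25.1920) / 0.624 = 60.5280 / 0.624 = 97.00

97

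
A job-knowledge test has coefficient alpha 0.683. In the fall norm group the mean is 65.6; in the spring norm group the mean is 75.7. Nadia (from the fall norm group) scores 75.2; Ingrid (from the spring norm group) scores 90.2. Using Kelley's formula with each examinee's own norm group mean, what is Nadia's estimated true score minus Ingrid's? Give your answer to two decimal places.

-13.45

T̂_Nadia = 0.683(75.2) + 0.317(65.6) = 72.1568
T̂_Ingrid = 0.683(90.2) + 0.317(75.7) = 85.6035
Difference = 72.1568 − 85.6035 = -13.4467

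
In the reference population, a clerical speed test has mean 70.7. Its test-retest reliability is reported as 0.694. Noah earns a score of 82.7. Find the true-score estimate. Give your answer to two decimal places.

T̂ = ρX + (1 − ρ)μ
  = 0.694 × 82.7 + 0.306 × 70.7
  = 57.3938 + 21.6342
  = 79.028
  ≈ 79.03

79.03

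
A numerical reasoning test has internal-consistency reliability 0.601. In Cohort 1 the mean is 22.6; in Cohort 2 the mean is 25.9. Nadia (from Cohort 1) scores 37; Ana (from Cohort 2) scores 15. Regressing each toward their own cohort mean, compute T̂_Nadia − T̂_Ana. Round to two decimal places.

11.91

T̂_Nadia = 0.601(37) + 0.399(22.6) = 31.2544
T̂_Ana = 0.601(15) + 0.399(25.9) = 19.3491
Difference = 31.2544 − 19.3491 = 11.9053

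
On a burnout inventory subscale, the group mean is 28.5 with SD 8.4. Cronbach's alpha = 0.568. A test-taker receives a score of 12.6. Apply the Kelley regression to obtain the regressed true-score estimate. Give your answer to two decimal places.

Regress the observed score toward the mean by the unreliability: T̂ = 0.568·12.6 + 0.432·28.5 = 7.1568 + 12.3120 = 19.469.

19.47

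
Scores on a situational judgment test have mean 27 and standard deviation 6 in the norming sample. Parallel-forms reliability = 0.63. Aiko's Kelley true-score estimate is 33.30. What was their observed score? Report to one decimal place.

37.0

T̂ = ρX + (1 − ρ)μ  ⇒  X = (T̂ − (1 − ρ)μ) / ρ
X = (33.30 − 0.37 × 27) / 0.63 = (33.30 − 9.99) / 0.63 = 23.31 / 0.63 = 37.000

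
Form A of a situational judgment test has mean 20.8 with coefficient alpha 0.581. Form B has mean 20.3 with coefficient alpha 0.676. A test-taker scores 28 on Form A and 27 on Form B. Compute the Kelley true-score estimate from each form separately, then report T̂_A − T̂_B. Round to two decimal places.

0.15

T̂_A = 0.581(28) + 0.419(20.8) = 24.9832
T̂_B = 0.676(27) + 0.324(20.3) = 24.8292
T̂_A − T̂_B = 0.1540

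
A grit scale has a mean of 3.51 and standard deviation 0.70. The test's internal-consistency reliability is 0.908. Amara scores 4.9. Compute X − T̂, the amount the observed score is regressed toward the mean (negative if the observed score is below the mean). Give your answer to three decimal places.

Regress the observed score toward the mean by the unreliability: T̂ = 0.908·4.9 + 0.092·3.51 = 4.4492 + 0.32292 = 4.77212.
X − T̂ = 4.9 − 4.7721 = 0.1279 → 0.128

0.128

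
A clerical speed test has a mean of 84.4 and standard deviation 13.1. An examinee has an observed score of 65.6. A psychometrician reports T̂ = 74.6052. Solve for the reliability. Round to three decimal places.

T̂ = ρX + (1 − ρ)μ  ⇒  T̂ − μ = ρ(X − μ)
ρ = (T̂ − μ)/(X − μ) = (74.6052 − 84.4) / (65.6 − 84.4) = -9.7948 / -18.8 = 0.52100

0.521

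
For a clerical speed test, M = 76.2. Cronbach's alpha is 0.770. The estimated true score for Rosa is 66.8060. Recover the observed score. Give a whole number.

T̂ = ρX + (1 − ρ)μ  ⇒  X = (T̂ − (1 − ρ)μ) / ρ
X = (66.8060 − 0.230 × 76.2) / 0.770 = (66.8060 − 17.5260) / 0.770 = 49.2800 / 0.770 = 64.00

64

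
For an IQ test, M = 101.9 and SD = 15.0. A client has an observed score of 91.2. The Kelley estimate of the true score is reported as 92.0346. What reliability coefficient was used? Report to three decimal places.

T̂ = ρX + (1 − ρ)μ  ⇒  T̂ − μ = ρ(X − μ)
ρ = (T̂ − μ)/(X − μ) = (92.0346 − 101.9) / (91.2 − 101.9) = -9.8654 / -10.7 = 0.92200

0.922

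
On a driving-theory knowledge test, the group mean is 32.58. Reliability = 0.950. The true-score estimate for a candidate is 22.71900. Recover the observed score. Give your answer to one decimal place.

22.2

T̂ = ρX + (1 − ρ)μ  ⇒  X = (T̂ − (1 − ρ)μ) / ρ
X = (22.71900 − 0.050 × 32.58) / 0.950 = (22.71900 − 1.62900) / 0.950 = 21.09000 / 0.950 = 22.200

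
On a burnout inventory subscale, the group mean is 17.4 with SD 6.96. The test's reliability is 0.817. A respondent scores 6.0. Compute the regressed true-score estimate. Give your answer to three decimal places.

8.086

T̂ = 0.817(6.0) + 0.183(17.4) = 4.9020 + 3.1842 = 8.0862 → 8.086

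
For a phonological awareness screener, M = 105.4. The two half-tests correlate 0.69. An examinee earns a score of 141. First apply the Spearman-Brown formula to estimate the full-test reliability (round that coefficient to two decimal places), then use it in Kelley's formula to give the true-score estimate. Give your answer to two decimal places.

Spearman-Brown: ρ = 2r/(1 + r) = 2(0.69)/(1 + 0.69) = 1.380/1.69 = 0.8166 → 0.82
T̂ = 0.82(141) + 0.18(105.4) = 115.62 + 18.972 = 134.592 → 134.59

134.59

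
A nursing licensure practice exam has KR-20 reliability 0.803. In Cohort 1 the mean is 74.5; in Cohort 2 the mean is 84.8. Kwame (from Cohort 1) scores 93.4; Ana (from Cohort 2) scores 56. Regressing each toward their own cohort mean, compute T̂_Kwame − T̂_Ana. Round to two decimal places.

28.00

T̂_Kwame = 0.803(93.4) + 0.197(74.5) = 89.6767
T̂_Ana = 0.803(56) + 0.197(84.8) = 61.6736
Difference = 89.6767 − 61.6736 = 28.0031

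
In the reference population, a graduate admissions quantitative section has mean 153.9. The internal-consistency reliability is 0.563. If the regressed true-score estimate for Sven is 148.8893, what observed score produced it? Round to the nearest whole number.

145

T̂ = ρX + (1 − ρ)μ  ⇒  X = (T̂ − (1 − ρ)μ) / ρ
X = (148.8893 − 0.437 × 153.9) / 0.563 = (148.8893 − 67.2543) / 0.563 = 81.6350 / 0.563 = 145.00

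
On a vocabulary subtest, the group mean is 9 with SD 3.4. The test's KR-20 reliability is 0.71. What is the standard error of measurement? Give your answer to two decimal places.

SEM = SD · √(1 − ρ) = 3.4 × √0.29 = 3.4 × 0.5385 = 1.831

1.83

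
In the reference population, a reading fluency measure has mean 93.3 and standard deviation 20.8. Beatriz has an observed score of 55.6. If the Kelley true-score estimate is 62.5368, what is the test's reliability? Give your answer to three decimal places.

T̂ = ρX + (1 − ρ)μ  ⇒  T̂ − μ = ρ(X − μ)
ρ = (T̂ − μ)/(X − μ) = (62.5368 − 93.3) / (55.6 − 93.3) = -30.7632 / -37.7 = 0.81600

0.816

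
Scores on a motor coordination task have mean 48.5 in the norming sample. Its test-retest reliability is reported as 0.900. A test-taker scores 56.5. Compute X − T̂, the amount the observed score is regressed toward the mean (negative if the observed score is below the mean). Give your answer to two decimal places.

Weight the observed score by reliability and the mean by (1 − reliability): T̂ = 0.900·56.5 + 0.100·48.5 = 50.8500 + 4.8500 = 55.7000.
X − T̂ = 56.5 − 55.700 = 0.800 → 0.80

0.80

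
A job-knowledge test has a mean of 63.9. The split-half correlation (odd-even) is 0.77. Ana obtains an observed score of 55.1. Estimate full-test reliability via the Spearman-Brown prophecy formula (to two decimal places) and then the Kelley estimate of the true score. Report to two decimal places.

56.24

Spearman-Brown: ρ = 2r/(1 + r) = 2(0.77)/(1 + 0.77) = 1.540/1.77 = 0.8701 → 0.87
T̂ = 0.87(55.1) + 0.13(63.9) = 47.937 + 8.307 = 56.244 → 56.24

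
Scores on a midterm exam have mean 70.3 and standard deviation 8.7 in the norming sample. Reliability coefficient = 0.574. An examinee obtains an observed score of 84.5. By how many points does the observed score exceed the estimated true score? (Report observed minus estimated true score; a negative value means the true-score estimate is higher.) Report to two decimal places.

6.05

Regress the observed score toward the mean by the unreliability: T̂ = 0.574·84.5 + 0.426·70.3 = 48.5030 + 29.9478 = 78.4508.
X − T̂ = 84.5 − 78.451 = 6.049 → 6.05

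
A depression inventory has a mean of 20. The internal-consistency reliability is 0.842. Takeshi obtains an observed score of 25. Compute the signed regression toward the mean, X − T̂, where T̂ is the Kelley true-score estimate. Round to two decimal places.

T̂ = 0.842(25) + 0.158(20) = 21.050 + 3.160 = 24.2100 → 24.210
X − T̂ = 25 − 24.210 = 0.790 → 0.79

0.79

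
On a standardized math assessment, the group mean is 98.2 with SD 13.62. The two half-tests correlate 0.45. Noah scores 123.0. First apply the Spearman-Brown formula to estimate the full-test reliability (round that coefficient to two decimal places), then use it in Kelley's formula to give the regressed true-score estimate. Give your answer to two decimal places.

113.58

Spearman-Brown: ρ = 2r/(1 + r) = 2(0.45)/(1 + 0.45) = 0.900/1.45 = 0.6207 → 0.62
Weight the observed score by reliability and the mean by (1 − reliability): T̂ = 0.62·123.0 + 0.38·98.2 = 76.260 + 37.316 = 113.576.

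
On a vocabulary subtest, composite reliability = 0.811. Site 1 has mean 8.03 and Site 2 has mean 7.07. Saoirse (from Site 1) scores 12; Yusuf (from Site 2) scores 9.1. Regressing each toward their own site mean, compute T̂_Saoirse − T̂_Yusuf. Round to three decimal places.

2.533

T̂_Saoirse = 0.811(12) + 0.189(8.03) = 11.24967
T̂_Yusuf = 0.811(9.1) + 0.189(7.07) = 8.71633
Difference = 11.24967 − 8.71633 = 2.53334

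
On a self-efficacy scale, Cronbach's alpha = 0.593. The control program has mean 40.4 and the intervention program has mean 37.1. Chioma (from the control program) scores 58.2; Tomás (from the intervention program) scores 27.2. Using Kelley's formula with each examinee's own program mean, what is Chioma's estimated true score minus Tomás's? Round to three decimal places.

19.726

T̂_Chioma = 0.593(58.2) + 0.407(40.4) = 50.95540
T̂_Tomás = 0.593(27.2) + 0.407(37.1) = 31.22930
Difference = 50.95540 − 31.22930 = 19.72610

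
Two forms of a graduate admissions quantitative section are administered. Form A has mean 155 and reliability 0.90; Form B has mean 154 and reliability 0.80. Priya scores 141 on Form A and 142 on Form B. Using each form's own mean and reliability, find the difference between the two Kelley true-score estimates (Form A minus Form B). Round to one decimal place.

-2.0

T̂_A = 0.90(141) + 0.10(155) = 142.400
T̂_B = 0.80(142) + 0.20(154) = 144.400
T̂_A − T̂_B = -2.000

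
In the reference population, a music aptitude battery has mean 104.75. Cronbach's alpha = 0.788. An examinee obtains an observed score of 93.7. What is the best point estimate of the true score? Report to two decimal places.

Weight the observed score by reliability and the mean by (1 − reliability): T̂ = 0.788·93.7 + 0.212·104.75 = 73.8356 + 22.20700 = 96.043.

96.04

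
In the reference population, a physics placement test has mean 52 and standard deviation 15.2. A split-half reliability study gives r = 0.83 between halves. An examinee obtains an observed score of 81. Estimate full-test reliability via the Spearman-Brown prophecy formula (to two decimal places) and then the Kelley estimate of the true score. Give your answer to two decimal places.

Spearman-Brown: ρ = 2r/(1 + r) = 2(0.83)/(1 + 0.83) = 1.660/1.83 = 0.9071 → 0.91
T̂ = 0.91(81) + 0.09(52) = 73.71 + 4.68 = 78.390 → 78.39

78.39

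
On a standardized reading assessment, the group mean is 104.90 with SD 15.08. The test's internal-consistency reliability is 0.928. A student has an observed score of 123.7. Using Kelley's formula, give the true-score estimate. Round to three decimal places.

T̂ = ρX + (1 − ρ)μ
  = 0.928 × 123.7 + 0.072 × 104.90
  = 114.7936 + 7.55280
  = 122.3464
  ≈ 122.346

122.346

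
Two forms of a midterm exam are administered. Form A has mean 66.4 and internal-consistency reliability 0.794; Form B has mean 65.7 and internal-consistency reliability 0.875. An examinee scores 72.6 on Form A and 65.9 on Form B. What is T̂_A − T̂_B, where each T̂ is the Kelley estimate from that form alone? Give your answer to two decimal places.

5.45

T̂_A = 0.794(72.6) + 0.206(66.4) = 71.3228
T̂_B = 0.875(65.9) + 0.125(65.7) = 65.8750
T̂_A − T̂_B = 5.4478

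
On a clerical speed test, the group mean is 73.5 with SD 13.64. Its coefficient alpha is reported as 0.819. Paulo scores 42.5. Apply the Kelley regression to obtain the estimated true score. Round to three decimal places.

48.111

T̂ = ρX + (1 − ρ)μ
  = 0.819 × 42.5 + 0.181 × 73.5
  = 34.8075 + 13.3035
  = 48.1110
  ≈ 48.111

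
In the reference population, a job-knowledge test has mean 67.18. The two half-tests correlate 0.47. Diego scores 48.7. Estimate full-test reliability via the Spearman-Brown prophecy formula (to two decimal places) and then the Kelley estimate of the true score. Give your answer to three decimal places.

Spearman-Brown: ρ = 2r/(1 + r) = 2(0.47)/(1 + 0.47) = 0.940/1.47 = 0.6395 → 0.64
T̂ = 0.64(48.7) + 0.36(67.18) = 31.168 + 24.1848 = 55.3528 → 55.353

55.353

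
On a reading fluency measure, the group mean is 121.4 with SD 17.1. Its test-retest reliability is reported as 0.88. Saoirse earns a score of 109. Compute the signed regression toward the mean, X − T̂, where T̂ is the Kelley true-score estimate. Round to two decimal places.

-1.49

T̂ = ρX + (1 − ρ)μ
  = 0.88 × 109 + 0.12 × 121.4
  = 95.92 + 14.568
  = 110.4880
  ≈ 110.488
X − T̂ = 109 − 110.488 = -1.488 → -1.49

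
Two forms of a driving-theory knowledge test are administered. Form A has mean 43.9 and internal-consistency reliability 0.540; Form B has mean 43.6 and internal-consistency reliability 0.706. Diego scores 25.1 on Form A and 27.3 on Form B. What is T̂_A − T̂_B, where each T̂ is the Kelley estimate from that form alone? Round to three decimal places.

1.656

T̂_A = 0.540(25.1) + 0.460(43.9) = 33.74800
T̂_B = 0.706(27.3) + 0.294(43.6) = 32.09220
T̂_A − T̂_B = 1.65580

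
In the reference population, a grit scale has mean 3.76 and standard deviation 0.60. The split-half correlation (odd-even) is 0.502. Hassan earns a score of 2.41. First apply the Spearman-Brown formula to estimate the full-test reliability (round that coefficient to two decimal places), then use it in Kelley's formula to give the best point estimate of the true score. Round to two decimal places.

Spearman-Brown: ρ = 2r/(1 + r) = 2(0.502)/(1 + 0.502) = 1.0040/1.502 = 0.6684 → 0.67
Weight the observed score by reliability and the mean by (1 − reliability): T̂ = 0.67·2.41 + 0.33·3.76 = 1.6147 + 1.2408 = 2.856.

2.86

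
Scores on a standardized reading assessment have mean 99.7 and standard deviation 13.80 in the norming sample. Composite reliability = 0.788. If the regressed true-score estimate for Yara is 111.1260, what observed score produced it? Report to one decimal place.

T̂ = ρX + (1 − ρ)μ  ⇒  X = (T̂ − (1 − ρ)μ) / ρ
X = (111.1260 − 0.212 × 99.7) / 0.788 = (111.1260 − 21.1364) / 0.788 = 89.9896 / 0.788 = 114.200

114.2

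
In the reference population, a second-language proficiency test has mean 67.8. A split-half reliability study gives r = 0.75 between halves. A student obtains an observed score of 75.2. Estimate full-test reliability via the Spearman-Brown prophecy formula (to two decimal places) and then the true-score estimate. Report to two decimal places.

Spearman-Brown: ρ = 2r/(1 + r) = 2(0.75)/(1 + 0.75) = 1.500/1.75 = 0.8571 → 0.86
T̂ = 0.86(75.2) + 0.14(67.8) = 64.672 + 9.492 = 74.164 → 74.16

74.16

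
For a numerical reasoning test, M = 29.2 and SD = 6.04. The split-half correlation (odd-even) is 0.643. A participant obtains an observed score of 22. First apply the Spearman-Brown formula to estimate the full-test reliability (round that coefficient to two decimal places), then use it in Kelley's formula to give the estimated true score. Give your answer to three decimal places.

23.584

Spearman-Brown: ρ = 2r/(1 + r) = 2(0.643)/(1 + 0.643) = 1.2860/1.643 = 0.7827 → 0.78
T̂ = 0.78(22) + 0.22(29.2) = 17.16 + 6.424 = 23.5840 → 23.584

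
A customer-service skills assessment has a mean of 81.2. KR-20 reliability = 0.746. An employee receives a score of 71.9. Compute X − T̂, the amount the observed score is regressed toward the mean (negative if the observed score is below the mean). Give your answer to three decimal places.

-2.362

Kelley's formula gives T̂ = 0.746·71.9 + 0.254·81.2 = 53.6374 + 20.6248 = 74.26220.
X − T̂ = 71.9 − 74.2622 = -2.3622 → -2.362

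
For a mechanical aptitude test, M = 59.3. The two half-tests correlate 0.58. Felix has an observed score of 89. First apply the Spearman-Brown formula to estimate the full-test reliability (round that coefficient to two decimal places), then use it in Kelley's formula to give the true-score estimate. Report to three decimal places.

Spearman-Brown: ρ = 2r/(1 + r) = 2(0.58)/(1 + 0.58) = 1.160/1.58 = 0.7342 → 0.73
T̂ = ρX + (1 − ρ)μ
  = 0.73 × 89 + 0.27 × 59.3
  = 64.97 + 16.011
  = 80.9810
  ≈ 80.981

80.981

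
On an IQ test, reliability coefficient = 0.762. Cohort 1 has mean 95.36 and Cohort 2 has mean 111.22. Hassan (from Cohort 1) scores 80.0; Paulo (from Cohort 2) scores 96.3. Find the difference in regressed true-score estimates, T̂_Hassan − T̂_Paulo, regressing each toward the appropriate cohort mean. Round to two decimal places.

-16.20

T̂_Hassan = 0.762(80.0) + 0.238(95.36) = 83.6557
T̂_Paulo = 0.762(96.3) + 0.238(111.22) = 99.8510
Difference = 83.6557 − 99.8510 = -16.1953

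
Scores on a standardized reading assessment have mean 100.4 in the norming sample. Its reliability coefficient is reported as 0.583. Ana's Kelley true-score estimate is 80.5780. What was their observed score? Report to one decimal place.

T̂ = ρX + (1 − ρ)μ  ⇒  X = (T̂ − (1 − ρ)μ) / ρ
X = (80.5780 − 0.417 × 100.4) / 0.583 = (80.5780 − 41.8668) / 0.583 = 38.7112 / 0.583 = 66.400

66.4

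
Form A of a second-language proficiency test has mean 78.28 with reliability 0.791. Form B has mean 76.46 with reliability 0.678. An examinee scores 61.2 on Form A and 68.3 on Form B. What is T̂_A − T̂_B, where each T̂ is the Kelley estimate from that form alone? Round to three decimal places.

T̂_A = 0.791(61.2) + 0.209(78.28) = 64.76972
T̂_B = 0.678(68.3) + 0.322(76.46) = 70.92752
T̂_A − T̂_B = -6.15780

-6.158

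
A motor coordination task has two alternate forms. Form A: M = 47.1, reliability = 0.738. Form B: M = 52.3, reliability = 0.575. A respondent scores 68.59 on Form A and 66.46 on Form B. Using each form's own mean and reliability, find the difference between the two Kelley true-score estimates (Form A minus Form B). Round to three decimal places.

2.518

T̂_A = 0.738(68.59) + 0.262(47.1) = 62.95962
T̂_B = 0.575(66.46) + 0.425(52.3) = 60.44200
T̂_A − T̂_B = 2.51762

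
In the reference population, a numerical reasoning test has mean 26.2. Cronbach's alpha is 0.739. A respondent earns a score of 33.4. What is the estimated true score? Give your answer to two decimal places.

T̂ = ρX + (1 − ρ)μ
  = 0.739 × 33.4 + 0.261 × 26.2
  = 24.6826 + 6.8382
  = 31.521
  ≈ 31.52

31.52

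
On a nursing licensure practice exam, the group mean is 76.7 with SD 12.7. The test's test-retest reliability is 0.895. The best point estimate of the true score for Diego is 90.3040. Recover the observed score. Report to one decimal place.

T̂ = ρX + (1 − ρ)μ  ⇒  X = (T̂ − (1 − ρ)μ) / ρ
X = (90.3040 − 0.105 × 76.7) / 0.895 = (90.3040 − 8.0535) / 0.895 = 82.2505 / 0.895 = 91.900

91.9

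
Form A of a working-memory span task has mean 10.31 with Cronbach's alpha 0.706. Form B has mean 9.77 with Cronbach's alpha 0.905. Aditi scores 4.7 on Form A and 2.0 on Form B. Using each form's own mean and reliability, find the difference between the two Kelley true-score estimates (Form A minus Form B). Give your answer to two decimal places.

T̂_A = 0.706(4.7) + 0.294(10.31) = 6.3493
T̂_B = 0.905(2.0) + 0.095(9.77) = 2.7381
T̂_A − T̂_B = 3.6112

3.61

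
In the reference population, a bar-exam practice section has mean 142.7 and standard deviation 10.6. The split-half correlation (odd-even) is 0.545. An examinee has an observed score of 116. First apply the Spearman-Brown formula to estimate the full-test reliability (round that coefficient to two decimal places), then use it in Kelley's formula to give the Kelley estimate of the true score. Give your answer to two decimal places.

Spearman-Brown: ρ = 2r/(1 + r) = 2(0.545)/(1 + 0.545) = 1.0900/1.545 = 0.7055 → 0.71
Regress the observed score toward the mean by the unreliability: T̂ = 0.71·116 + 0.29·142.7 = 82.36 + 41.383 = 123.743.

123.74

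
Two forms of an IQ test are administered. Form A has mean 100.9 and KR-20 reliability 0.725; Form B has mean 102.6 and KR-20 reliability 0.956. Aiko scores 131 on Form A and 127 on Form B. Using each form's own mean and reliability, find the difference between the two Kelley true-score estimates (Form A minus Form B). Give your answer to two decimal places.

-3.20

T̂_A = 0.725(131) + 0.275(100.9) = 122.7225
T̂_B = 0.956(127) + 0.044(102.6) = 125.9264
T̂_A − T̂_B = -3.2039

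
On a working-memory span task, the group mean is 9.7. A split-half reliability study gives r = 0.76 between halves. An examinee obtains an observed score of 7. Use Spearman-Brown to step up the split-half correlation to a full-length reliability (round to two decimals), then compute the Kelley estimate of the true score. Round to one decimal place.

7.4

Spearman-Brown: ρ = 2r/(1 + r) = 2(0.76)/(1 + 0.76) = 1.520/1.76 = 0.8636 → 0.86
Regress the observed score toward the mean by the unreliability: T̂ = 0.86·7 + 0.14·9.7 = 6.02 + 1.358 = 7.38.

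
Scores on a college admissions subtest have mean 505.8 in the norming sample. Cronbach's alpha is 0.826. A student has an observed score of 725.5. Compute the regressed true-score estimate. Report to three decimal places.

T̂ = 0.826(725.5) + 0.174(505.8) = 599.2630 + 88.0092 = 687.2722 → 687.272

687.272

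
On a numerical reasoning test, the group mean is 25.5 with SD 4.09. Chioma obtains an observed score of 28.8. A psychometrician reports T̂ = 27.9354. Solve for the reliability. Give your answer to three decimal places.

T̂ = ρX + (1 − ρ)μ  ⇒  T̂ − μ = ρ(X − μ)
ρ = (T̂ − μ)/(X − μ) = (27.9354 − 25.5) / (28.8 − 25.5) = 2.4354 / 3.3 = 0.73800

0.738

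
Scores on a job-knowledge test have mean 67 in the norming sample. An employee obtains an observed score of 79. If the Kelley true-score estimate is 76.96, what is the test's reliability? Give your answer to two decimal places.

T̂ = ρX + (1 − ρ)μ  ⇒  T̂ − μ = ρ(X − μ)
ρ = (T̂ − μ)/(X − μ) = (76.96 − 67) / (79 − 67) = 9.96 / 12.0 = 0.8300

0.83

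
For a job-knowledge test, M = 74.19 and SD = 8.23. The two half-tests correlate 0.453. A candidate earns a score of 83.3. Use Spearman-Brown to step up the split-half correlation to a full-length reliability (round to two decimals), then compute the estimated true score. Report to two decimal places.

79.84

Spearman-Brown: ρ = 2r/(1 + r) = 2(0.453)/(1 + 0.453) = 0.9060/1.453 = 0.6235 → 0.62
T̂ = 0.62(83.3) + 0.38(74.19) = 51.646 + 28.1922 = 79.838 → 79.84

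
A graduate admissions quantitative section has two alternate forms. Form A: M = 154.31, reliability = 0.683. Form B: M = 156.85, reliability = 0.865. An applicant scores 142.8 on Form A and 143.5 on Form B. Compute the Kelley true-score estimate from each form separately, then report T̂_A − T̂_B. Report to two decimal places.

1.15

T̂_A = 0.683(142.8) + 0.317(154.31) = 146.4487
T̂_B = 0.865(143.5) + 0.135(156.85) = 145.3022
T̂_A − T̂_B = 1.1464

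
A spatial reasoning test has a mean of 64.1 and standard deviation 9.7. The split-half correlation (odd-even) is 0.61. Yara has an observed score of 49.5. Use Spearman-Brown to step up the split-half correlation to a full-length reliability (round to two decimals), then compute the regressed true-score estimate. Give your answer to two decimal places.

53.00

Spearman-Brown: ρ = 2r/(1 + r) = 2(0.61)/(1 + 0.61) = 1.220/1.61 = 0.7578 → 0.76
T̂ = 0.76(49.5) + 0.24(64.1) = 37.620 + 15.384 = 53.004 → 53.00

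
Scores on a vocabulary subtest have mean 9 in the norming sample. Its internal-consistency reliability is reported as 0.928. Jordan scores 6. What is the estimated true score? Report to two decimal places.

T̂ = 0.928(6) + 0.072(9) = 5.568 + 0.648 = 6.216 → 6.22

6.22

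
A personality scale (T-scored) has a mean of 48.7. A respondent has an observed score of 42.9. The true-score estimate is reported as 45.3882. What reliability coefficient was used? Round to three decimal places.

0.571

T̂ = ρX + (1 − ρ)μ  ⇒  T̂ − μ = ρ(X − μ)
ρ = (T̂ − μ)/(X − μ) = (45.3882 − 48.7) / (42.9 − 48.7) = -3.3118 / -5.8 = 0.57100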